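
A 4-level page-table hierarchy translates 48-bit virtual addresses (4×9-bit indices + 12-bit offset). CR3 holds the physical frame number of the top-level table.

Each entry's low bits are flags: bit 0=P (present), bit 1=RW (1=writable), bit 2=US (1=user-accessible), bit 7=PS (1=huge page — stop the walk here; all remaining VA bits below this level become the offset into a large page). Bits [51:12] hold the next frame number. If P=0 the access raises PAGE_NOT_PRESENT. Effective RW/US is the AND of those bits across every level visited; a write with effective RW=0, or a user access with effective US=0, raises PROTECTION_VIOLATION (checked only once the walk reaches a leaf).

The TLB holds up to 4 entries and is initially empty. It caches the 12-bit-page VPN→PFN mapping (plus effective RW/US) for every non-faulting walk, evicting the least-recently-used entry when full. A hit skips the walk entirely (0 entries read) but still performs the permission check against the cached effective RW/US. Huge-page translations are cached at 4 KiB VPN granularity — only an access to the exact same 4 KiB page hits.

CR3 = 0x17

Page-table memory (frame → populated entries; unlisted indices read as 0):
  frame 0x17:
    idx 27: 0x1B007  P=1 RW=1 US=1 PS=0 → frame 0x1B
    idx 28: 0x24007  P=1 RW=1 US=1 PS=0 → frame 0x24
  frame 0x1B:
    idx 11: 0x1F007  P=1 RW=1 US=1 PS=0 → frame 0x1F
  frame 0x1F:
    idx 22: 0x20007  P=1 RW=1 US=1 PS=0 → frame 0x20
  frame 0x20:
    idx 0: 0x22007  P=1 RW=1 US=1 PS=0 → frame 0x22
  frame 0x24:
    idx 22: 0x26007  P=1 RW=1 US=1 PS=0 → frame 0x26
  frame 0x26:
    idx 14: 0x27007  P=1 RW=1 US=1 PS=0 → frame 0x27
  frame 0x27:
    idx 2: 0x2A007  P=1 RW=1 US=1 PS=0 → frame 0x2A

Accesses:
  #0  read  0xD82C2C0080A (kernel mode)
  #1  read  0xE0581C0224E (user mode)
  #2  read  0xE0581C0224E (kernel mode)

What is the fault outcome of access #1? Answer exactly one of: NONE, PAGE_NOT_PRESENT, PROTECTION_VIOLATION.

Walk each access:
#0 VA=0xD82C2C0080A (r,kernel):
  lvl0: tbl 0x17, slot 27 ⇒ 0x1B007 (P1/RW1/US1/PS0)
  lvl1: tbl 0x1B, slot 11 ⇒ 0x1F007 (P1/RW1/US1/PS0)
  lvl2: tbl 0x1F, slot 22 ⇒ 0x20007 (P1/RW1/US1/PS0)
  lvl3: tbl 0x20, slot 0 ⇒ 0x22007 (P1/RW1/US1/PS0)
  → PA=0x2280A  (4 entries read)
#1 VA=0xE0581C0224E (r,user):
  lvl0: tbl 0x17, slot 28 ⇒ 0x24007 (P1/RW1/US1/PS0)
  lvl1: tbl 0x24, slot 22 ⇒ 0x26007 (P1/RW1/US1/PS0)
  lvl2: tbl 0x26, slot 14 ⇒ 0x27007 (P1/RW1/US1/PS0)
  lvl3: tbl 0x27, slot 2 ⇒ 0x2A007 (P1/RW1/US1/PS0)
  → PA=0x2A24E  (4 entries read)
#2 VA=0xE0581C0224E (r,kernel):
  TLB hit vpn=0xE0581C02 → PA=0x2A24E

Access #1 fault: NONE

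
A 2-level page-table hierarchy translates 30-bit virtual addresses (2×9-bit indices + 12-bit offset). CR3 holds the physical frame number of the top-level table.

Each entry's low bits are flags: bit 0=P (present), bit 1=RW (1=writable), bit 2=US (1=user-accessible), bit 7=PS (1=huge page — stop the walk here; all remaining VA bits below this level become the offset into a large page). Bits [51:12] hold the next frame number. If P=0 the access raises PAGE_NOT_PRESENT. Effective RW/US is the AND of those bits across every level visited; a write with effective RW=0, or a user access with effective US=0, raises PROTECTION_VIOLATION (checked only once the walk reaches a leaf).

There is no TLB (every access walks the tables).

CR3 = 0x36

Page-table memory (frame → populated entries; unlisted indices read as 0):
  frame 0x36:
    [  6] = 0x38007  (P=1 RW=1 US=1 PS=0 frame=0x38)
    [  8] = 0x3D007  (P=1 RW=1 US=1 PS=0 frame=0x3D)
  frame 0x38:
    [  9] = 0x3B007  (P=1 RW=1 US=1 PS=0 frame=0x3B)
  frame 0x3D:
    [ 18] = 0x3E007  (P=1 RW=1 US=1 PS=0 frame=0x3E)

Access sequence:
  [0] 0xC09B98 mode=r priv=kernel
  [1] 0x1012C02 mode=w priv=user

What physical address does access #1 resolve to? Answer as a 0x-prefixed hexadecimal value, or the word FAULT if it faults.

Per-access translation:
#0 VA=0xC09B98 (r,kernel):
  L0: frame=0x36 idx=6 entry=0x38007 [P=1 RW=1 US=1 PS=0]
  L1: frame=0x38 idx=9 entry=0x3B007 [P=1 RW=1 US=1 PS=0]
  ✓ 0x3BB98  — 2 lookups
#1 VA=0x1012C02 (w,user):
  L0: frame=0x36 idx=8 entry=0x3D007 [P=1 RW=1 US=1 PS=0]
  L1: frame=0x3D idx=18 entry=0x3E007 [P=1 RW=1 US=1 PS=0]
  ✓ 0x3EC02  — 2 lookups

Access #1 PA: 0x3EC02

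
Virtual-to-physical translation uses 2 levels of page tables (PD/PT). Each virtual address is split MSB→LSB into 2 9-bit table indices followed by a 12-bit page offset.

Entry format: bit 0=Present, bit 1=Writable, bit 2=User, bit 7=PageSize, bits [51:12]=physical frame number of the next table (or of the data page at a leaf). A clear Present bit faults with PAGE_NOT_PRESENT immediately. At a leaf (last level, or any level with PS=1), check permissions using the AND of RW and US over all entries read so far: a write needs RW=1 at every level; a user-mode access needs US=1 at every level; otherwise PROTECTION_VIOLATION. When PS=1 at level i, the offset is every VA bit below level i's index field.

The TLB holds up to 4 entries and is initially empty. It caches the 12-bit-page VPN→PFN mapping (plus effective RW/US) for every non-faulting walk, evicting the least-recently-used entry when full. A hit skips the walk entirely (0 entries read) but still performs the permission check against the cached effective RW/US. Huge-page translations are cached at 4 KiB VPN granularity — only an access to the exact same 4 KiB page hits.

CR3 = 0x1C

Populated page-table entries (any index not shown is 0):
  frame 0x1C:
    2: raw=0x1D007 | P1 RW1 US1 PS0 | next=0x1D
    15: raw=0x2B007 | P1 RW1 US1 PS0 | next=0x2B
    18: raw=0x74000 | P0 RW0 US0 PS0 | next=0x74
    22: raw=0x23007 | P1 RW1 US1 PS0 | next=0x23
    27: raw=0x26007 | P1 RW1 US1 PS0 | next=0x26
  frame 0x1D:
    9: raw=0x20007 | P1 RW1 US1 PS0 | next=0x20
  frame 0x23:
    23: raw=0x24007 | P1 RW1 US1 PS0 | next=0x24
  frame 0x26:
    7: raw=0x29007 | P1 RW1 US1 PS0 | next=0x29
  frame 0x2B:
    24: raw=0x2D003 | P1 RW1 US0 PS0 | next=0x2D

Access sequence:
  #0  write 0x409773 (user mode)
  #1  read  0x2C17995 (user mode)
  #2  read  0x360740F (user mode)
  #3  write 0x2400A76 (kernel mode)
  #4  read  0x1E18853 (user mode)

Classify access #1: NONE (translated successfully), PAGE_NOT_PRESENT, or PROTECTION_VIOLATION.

Walk each access:
#0 VA=0x409773 (w,user):
  L0: frame=0x1C idx=2 entry=0x1D007 [P=1 RW=1 US=1 PS=0]
  L1: frame=0x1D idx=9 entry=0x20007 [P=1 RW=1 US=1 PS=0]
  ✓ 0x20773  — 2 lookups
#1 VA=0x2C17995 (r,user):
  L0: frame=0x1C idx=22 entry=0x23007 [P=1 RW=1 US=1 PS=0]
  L1: frame=0x23 idx=23 entry=0x24007 [P=1 RW=1 US=1 PS=0]
  ✓ 0x24995  — 2 lookups
#2 VA=0x360740F (r,user):
  L0: frame=0x1C idx=27 entry=0x26007 [P=1 RW=1 US=1 PS=0]
  L1: frame=0x26 idx=7 entry=0x29007 [P=1 RW=1 US=1 PS=0]
  ✓ 0x2940F  — 2 lookups
#3 VA=0x2400A76 (w,kernel):
  L0: frame=0x1C idx=18 entry=0x74000 [P=0 RW=0 US=0 PS=0]
  ✗ PAGE_NOT_PRESENT  [1 reads]
#4 VA=0x1E18853 (r,user):
  L0: frame=0x1C idx=15 entry=0x2B007 [P=1 RW=1 US=1 PS=0]
  L1: frame=0x2B idx=24 entry=0x2D003 [P=1 RW=1 US=0 PS=0]
  ✗ PROTECTION_VIOLATION  [2 reads]

Access #1 fault: NONE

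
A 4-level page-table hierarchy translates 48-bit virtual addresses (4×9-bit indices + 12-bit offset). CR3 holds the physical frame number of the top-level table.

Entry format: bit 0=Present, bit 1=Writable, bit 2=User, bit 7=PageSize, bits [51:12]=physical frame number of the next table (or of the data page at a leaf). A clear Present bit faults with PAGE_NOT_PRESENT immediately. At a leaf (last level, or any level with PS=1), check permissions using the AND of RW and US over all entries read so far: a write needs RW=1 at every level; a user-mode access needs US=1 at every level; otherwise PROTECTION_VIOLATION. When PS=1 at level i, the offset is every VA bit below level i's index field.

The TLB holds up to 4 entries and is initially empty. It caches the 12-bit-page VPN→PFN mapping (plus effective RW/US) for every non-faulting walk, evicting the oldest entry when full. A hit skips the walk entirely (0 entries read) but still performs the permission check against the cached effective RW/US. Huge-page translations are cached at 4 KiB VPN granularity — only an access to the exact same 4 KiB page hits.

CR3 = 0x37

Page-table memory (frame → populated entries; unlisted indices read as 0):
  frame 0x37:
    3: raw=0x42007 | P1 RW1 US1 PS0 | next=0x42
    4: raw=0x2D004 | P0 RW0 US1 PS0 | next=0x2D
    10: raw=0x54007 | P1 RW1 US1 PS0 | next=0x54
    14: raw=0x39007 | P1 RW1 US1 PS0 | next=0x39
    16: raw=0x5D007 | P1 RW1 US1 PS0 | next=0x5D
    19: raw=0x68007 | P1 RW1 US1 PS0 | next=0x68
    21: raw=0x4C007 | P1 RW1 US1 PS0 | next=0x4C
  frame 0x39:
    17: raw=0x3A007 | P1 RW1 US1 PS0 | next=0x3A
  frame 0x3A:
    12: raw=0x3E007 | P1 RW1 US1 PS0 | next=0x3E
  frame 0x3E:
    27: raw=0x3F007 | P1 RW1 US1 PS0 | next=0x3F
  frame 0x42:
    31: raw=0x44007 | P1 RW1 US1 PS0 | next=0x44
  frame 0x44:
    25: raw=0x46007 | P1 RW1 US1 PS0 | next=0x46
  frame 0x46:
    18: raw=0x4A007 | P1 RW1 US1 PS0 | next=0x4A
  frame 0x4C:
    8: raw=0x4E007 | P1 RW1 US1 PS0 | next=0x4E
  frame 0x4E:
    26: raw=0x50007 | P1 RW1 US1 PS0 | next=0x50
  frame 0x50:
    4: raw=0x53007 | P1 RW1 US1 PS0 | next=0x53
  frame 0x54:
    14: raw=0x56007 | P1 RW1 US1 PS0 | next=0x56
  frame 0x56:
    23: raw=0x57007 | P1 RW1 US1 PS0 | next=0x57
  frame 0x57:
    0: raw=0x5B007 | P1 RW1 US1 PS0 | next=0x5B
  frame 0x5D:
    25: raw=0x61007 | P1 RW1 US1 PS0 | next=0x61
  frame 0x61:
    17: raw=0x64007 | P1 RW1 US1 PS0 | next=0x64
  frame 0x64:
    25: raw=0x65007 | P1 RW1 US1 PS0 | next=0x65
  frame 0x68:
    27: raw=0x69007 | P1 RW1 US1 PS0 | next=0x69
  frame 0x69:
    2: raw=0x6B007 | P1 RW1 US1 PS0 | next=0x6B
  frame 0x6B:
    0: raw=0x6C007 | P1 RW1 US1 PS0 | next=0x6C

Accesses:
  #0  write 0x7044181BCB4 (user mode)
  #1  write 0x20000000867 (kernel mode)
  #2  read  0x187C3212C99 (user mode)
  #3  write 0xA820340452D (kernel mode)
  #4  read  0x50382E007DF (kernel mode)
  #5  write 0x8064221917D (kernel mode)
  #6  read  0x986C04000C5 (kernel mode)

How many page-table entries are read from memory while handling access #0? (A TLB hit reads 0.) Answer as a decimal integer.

Trace:
#0 VA=0x7044181BCB4 (w,user):
  lvl0: tbl 0x37, slot 14 ⇒ 0x39007 (P1/RW1/US1/PS0)
  lvl1: tbl 0x39, slot 17 ⇒ 0x3A007 (P1/RW1/US1/PS0)
  lvl2: tbl 0x3A, slot 12 ⇒ 0x3E007 (P1/RW1/US1/PS0)
  lvl3: tbl 0x3E, slot 27 ⇒ 0x3F007 (P1/RW1/US1/PS0)
  → PA=0x3FCB4  (4 entries read)
#1 VA=0x20000000867 (w,kernel):
  lvl0: tbl 0x37, slot 4 ⇒ 0x2D004 (P0/RW0/US1/PS0)
  ⇒ fault: PAGE_NOT_PRESENT  — 1 lookups
#2 VA=0x187C3212C99 (r,user):
  lvl0: tbl 0x37, slot 3 ⇒ 0x42007 (P1/RW1/US1/PS0)
  lvl1: tbl 0x42, slot 31 ⇒ 0x44007 (P1/RW1/US1/PS0)
  lvl2: tbl 0x44, slot 25 ⇒ 0x46007 (P1/RW1/US1/PS0)
  lvl3: tbl 0x46, slot 18 ⇒ 0x4A007 (P1/RW1/US1/PS0)
  → PA=0x4AC99  (4 entries read)
#3 VA=0xA820340452D (w,kernel):
  lvl0: tbl 0x37, slot 21 ⇒ 0x4C007 (P1/RW1/US1/PS0)
  lvl1: tbl 0x4C, slot 8 ⇒ 0x4E007 (P1/RW1/US1/PS0)
  lvl2: tbl 0x4E, slot 26 ⇒ 0x50007 (P1/RW1/US1/PS0)
  lvl3: tbl 0x50, slot 4 ⇒ 0x53007 (P1/RW1/US1/PS0)
  → PA=0x5352D  (4 entries read)
#4 VA=0x50382E007DF (r,kernel):
  lvl0: tbl 0x37, slot 10 ⇒ 0x54007 (P1/RW1/US1/PS0)
  lvl1: tbl 0x54, slot 14 ⇒ 0x56007 (P1/RW1/US1/PS0)
  lvl2: tbl 0x56, slot 23 ⇒ 0x57007 (P1/RW1/US1/PS0)
  lvl3: tbl 0x57, slot 0 ⇒ 0x5B007 (P1/RW1/US1/PS0)
  → PA=0x5B7DF  (4 entries read)
#5 VA=0x8064221917D (w,kernel):
  lvl0: tbl 0x37, slot 16 ⇒ 0x5D007 (P1/RW1/US1/PS0)
  lvl1: tbl 0x5D, slot 25 ⇒ 0x61007 (P1/RW1/US1/PS0)
  lvl2: tbl 0x61, slot 17 ⇒ 0x64007 (P1/RW1/US1/PS0)
  lvl3: tbl 0x64, slot 25 ⇒ 0x65007 (P1/RW1/US1/PS0)
  → PA=0x6517D  (4 entries read)
#6 VA=0x986C04000C5 (r,kernel):
  lvl0: tbl 0x37, slot 19 ⇒ 0x68007 (P1/RW1/US1/PS0)
  lvl1: tbl 0x68, slot 27 ⇒ 0x69007 (P1/RW1/US1/PS0)
  lvl2: tbl 0x69, slot 2 ⇒ 0x6B007 (P1/RW1/US1/PS0)
  lvl3: tbl 0x6B, slot 0 ⇒ 0x6C007 (P1/RW1/US1/PS0)
  → PA=0x6C0C5  (4 entries read)

Entries read for #0: 4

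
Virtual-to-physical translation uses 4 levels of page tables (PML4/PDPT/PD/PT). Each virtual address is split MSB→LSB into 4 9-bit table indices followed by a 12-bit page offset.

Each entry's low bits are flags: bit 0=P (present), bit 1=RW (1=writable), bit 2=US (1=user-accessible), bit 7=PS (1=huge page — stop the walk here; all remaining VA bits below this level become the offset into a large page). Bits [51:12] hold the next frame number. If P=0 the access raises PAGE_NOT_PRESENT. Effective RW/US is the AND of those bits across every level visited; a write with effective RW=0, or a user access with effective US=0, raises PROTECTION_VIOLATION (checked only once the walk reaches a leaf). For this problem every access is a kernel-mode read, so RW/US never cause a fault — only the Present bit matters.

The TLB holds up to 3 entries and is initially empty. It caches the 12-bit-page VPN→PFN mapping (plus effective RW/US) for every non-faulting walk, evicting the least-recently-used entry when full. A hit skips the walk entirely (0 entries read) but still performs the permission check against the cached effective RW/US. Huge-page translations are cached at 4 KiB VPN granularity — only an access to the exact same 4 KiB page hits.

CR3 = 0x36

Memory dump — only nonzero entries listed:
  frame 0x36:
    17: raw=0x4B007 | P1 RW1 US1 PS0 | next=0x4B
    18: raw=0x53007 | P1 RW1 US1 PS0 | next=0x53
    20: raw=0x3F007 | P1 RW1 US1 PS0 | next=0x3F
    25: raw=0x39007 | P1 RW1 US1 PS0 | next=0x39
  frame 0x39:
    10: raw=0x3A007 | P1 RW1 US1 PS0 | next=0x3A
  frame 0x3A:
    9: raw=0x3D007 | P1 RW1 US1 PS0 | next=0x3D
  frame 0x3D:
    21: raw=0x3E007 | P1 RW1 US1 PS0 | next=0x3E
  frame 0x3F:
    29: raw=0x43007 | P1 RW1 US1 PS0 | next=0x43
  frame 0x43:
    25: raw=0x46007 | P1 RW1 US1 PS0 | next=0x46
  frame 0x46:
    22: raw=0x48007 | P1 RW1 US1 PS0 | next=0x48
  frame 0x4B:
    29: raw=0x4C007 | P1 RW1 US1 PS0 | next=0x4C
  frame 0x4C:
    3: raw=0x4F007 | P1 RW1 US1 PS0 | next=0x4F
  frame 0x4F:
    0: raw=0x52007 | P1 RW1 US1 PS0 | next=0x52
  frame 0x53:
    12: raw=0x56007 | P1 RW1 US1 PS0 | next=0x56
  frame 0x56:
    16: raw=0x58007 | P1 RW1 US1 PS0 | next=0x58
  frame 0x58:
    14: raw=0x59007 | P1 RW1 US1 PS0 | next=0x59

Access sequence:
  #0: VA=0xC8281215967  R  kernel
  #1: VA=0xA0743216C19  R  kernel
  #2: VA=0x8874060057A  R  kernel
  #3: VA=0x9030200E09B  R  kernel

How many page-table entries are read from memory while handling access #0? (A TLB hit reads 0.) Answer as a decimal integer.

Walk each access:
#0 VA=0xC8281215967 (r,kernel):
  lvl0: tbl 0x36, slot 25 ⇒ 0x39007 (P1/RW1/US1/PS0)
  lvl1: tbl 0x39, slot 10 ⇒ 0x3A007 (P1/RW1/US1/PS0)
  lvl2: tbl 0x3A, slot 9 ⇒ 0x3D007 (P1/RW1/US1/PS0)
  lvl3: tbl 0x3D, slot 21 ⇒ 0x3E007 (P1/RW1/US1/PS0)
  ⇒ phys 0x3E967  [4 reads]
#1 VA=0xA0743216C19 (r,kernel):
  lvl0: tbl 0x36, slot 20 ⇒ 0x3F007 (P1/RW1/US1/PS0)
  lvl1: tbl 0x3F, slot 29 ⇒ 0x43007 (P1/RW1/US1/PS0)
  lvl2: tbl 0x43, slot 25 ⇒ 0x46007 (P1/RW1/US1/PS0)
  lvl3: tbl 0x46, slot 22 ⇒ 0x48007 (P1/RW1/US1/PS0)
  ⇒ phys 0x48C19  [4 reads]
#2 VA=0x8874060057A (r,kernel):
  lvl0: tbl 0x36, slot 17 ⇒ 0x4B007 (P1/RW1/US1/PS0)
  lvl1: tbl 0x4B, slot 29 ⇒ 0x4C007 (P1/RW1/US1/PS0)
  lvl2: tbl 0x4C, slot 3 ⇒ 0x4F007 (P1/RW1/US1/PS0)
  lvl3: tbl 0x4F, slot 0 ⇒ 0x52007 (P1/RW1/US1/PS0)
  ⇒ phys 0x5257A  [4 reads]
#3 VA=0x9030200E09B (r,kernel):
  lvl0: tbl 0x36, slot 18 ⇒ 0x53007 (P1/RW1/US1/PS0)
  lvl1: tbl 0x53, slot 12 ⇒ 0x56007 (P1/RW1/US1/PS0)
  lvl2: tbl 0x56, slot 16 ⇒ 0x58007 (P1/RW1/US1/PS0)
  lvl3: tbl 0x58, slot 14 ⇒ 0x59007 (P1/RW1/US1/PS0)
  ⇒ phys 0x5909B  [4 reads]

Entries read for #0: 4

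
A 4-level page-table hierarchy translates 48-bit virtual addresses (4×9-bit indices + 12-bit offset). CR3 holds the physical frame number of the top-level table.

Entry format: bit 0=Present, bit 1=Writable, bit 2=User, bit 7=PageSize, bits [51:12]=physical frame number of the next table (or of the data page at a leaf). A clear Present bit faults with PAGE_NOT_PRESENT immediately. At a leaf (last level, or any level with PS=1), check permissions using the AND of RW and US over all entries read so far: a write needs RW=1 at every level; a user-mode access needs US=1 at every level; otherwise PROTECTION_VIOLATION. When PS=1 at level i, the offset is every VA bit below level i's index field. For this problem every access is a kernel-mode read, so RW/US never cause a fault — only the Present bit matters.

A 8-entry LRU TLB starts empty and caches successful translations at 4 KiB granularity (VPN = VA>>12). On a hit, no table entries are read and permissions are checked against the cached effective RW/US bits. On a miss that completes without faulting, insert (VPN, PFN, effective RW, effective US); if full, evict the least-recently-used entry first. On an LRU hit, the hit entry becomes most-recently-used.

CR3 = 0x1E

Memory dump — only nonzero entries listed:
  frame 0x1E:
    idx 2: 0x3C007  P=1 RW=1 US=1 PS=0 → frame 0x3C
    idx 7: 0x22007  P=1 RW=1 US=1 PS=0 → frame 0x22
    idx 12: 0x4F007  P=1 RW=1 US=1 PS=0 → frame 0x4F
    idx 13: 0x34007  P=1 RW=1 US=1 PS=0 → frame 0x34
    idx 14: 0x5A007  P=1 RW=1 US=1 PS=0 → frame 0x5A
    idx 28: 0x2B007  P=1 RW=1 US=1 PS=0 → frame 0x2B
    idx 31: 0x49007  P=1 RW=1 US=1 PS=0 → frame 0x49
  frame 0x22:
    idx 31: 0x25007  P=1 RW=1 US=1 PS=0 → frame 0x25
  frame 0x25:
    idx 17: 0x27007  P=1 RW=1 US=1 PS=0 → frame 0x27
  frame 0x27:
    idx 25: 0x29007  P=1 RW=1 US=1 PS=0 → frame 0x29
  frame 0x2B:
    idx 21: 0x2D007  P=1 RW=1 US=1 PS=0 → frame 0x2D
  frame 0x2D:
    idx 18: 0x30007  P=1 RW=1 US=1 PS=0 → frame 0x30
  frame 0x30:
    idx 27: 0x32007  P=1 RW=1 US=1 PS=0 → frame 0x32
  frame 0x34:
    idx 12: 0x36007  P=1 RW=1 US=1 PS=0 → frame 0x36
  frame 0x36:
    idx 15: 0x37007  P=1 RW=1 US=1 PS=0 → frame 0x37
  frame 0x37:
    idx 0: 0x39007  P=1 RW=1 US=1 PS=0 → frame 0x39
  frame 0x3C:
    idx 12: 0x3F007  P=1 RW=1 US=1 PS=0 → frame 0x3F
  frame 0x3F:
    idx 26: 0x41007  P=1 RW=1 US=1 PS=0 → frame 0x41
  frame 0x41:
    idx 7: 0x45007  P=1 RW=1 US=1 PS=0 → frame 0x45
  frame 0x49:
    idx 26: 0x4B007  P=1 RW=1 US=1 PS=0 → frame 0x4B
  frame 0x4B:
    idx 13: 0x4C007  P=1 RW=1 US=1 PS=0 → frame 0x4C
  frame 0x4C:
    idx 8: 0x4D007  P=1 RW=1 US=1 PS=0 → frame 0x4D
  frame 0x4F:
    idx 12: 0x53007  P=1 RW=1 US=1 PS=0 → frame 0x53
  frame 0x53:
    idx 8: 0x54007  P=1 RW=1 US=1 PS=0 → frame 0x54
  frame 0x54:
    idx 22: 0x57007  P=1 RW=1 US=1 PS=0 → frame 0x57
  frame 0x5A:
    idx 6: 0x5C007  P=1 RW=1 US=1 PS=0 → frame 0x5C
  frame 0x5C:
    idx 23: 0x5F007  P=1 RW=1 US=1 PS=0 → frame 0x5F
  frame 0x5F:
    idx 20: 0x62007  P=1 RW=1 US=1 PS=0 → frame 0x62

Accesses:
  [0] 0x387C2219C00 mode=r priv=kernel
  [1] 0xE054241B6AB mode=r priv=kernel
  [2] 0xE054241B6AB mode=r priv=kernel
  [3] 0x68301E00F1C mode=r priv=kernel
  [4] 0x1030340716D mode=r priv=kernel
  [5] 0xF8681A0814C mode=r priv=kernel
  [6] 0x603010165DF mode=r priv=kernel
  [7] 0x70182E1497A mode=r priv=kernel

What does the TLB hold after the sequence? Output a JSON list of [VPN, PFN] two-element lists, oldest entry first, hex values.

Per-access translation:
#0 VA=0x387C2219C00 (r,kernel):
  lvl0: tbl 0x1E, slot 7 ⇒ 0x22007 (P1/RW1/US1/PS0)
  lvl1: tbl 0x22, slot 31 ⇒ 0x25007 (P1/RW1/US1/PS0)
  lvl2: tbl 0x25, slot 17 ⇒ 0x27007 (P1/RW1/US1/PS0)
  lvl3: tbl 0x27, slot 25 ⇒ 0x29007 (P1/RW1/US1/PS0)
  ✓ 0x29C00  — 4 lookups
#1 VA=0xE054241B6AB (r,kernel):
  lvl0: tbl 0x1E, slot 28 ⇒ 0x2B007 (P1/RW1/US1/PS0)
  lvl1: tbl 0x2B, slot 21 ⇒ 0x2D007 (P1/RW1/US1/PS0)
  lvl2: tbl 0x2D, slot 18 ⇒ 0x30007 (P1/RW1/US1/PS0)
  lvl3: tbl 0x30, slot 27 ⇒ 0x32007 (P1/RW1/US1/PS0)
  ✓ 0x326AB  — 4 lookups
#2 VA=0xE054241B6AB (r,kernel):
  TLB hit vpn=0xE054241B → PA=0x326AB
#3 VA=0x68301E00F1C (r,kernel):
  lvl0: tbl 0x1E, slot 13 ⇒ 0x34007 (P1/RW1/US1/PS0)
  lvl1: tbl 0x34, slot 12 ⇒ 0x36007 (P1/RW1/US1/PS0)
  lvl2: tbl 0x36, slot 15 ⇒ 0x37007 (P1/RW1/US1/PS0)
  lvl3: tbl 0x37, slot 0 ⇒ 0x39007 (P1/RW1/US1/PS0)
  ✓ 0x39F1C  — 4 lookups
#4 VA=0x1030340716D (r,kernel):
  lvl0: tbl 0x1E, slot 2 ⇒ 0x3C007 (P1/RW1/US1/PS0)
  lvl1: tbl 0x3C, slot 12 ⇒ 0x3F007 (P1/RW1/US1/PS0)
  lvl2: tbl 0x3F, slot 26 ⇒ 0x41007 (P1/RW1/US1/PS0)
  lvl3: tbl 0x41, slot 7 ⇒ 0x45007 (P1/RW1/US1/PS0)
  ✓ 0x4516D  — 4 lookups
#5 VA=0xF8681A0814C (r,kernel):
  lvl0: tbl 0x1E, slot 31 ⇒ 0x49007 (P1/RW1/US1/PS0)
  lvl1: tbl 0x49, slot 26 ⇒ 0x4B007 (P1/RW1/US1/PS0)
  lvl2: tbl 0x4B, slot 13 ⇒ 0x4C007 (P1/RW1/US1/PS0)
  lvl3: tbl 0x4C, slot 8 ⇒ 0x4D007 (P1/RW1/US1/PS0)
  ✓ 0x4D14C  — 4 lookups
#6 VA=0x603010165DF (r,kernel):
  lvl0: tbl 0x1E, slot 12 ⇒ 0x4F007 (P1/RW1/US1/PS0)
  lvl1: tbl 0x4F, slot 12 ⇒ 0x53007 (P1/RW1/US1/PS0)
  lvl2: tbl 0x53, slot 8 ⇒ 0x54007 (P1/RW1/US1/PS0)
  lvl3: tbl 0x54, slot 22 ⇒ 0x57007 (P1/RW1/US1/PS0)
  ✓ 0x575DF  — 4 lookups
#7 VA=0x70182E1497A (r,kernel):
  lvl0: tbl 0x1E, slot 14 ⇒ 0x5A007 (P1/RW1/US1/PS0)
  lvl1: tbl 0x5A, slot 6 ⇒ 0x5C007 (P1/RW1/US1/PS0)
  lvl2: tbl 0x5C, slot 23 ⇒ 0x5F007 (P1/RW1/US1/PS0)
  lvl3: tbl 0x5F, slot 20 ⇒ 0x62007 (P1/RW1/US1/PS0)
  ✓ 0x6297A  — 4 lookups

TLB: [["0x387C2219", "0x29"], ["0xE054241B", "0x32"], ["0x68301E00", "0x39"], ["0x10303407", "0x45"], ["0xF8681A08", "0x4D"], ["0x60301016", "0x57"], ["0x70182E14", "0x62"]]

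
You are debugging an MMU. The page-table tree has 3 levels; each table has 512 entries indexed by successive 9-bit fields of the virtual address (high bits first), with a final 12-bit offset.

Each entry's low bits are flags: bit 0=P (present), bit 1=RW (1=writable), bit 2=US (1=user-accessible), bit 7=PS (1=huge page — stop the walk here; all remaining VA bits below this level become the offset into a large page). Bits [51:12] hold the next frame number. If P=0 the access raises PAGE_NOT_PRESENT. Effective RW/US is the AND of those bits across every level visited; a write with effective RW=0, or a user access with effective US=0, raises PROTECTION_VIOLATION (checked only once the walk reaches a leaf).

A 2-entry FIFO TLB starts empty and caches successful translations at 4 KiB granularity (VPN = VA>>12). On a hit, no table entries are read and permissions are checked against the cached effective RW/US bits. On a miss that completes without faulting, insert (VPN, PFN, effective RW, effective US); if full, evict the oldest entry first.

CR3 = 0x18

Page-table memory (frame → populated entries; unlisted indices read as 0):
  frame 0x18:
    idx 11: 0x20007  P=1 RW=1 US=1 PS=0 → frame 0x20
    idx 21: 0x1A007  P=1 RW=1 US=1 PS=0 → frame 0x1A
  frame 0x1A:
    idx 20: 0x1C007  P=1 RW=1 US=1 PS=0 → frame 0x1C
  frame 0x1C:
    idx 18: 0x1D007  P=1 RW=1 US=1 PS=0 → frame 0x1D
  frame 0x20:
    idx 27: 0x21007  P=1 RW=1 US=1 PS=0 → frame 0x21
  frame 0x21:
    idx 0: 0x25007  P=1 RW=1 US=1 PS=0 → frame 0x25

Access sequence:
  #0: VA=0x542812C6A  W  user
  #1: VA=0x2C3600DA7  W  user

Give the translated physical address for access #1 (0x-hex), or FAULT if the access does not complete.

Walk each access:
#0 VA=0x542812C6A (w,user):
  lvl0: tbl 0x18, slot 21 ⇒ 0x1A007 (P1/RW1/US1/PS0)
  lvl1: tbl 0x1A, slot 20 ⇒ 0x1C007 (P1/RW1/US1/PS0)
  lvl2: tbl 0x1C, slot 18 ⇒ 0x1D007 (P1/RW1/US1/PS0)
  ✓ 0x1DC6A  — 3 lookups
#1 VA=0x2C3600DA7 (w,user):
  lvl0: tbl 0x18, slot 11 ⇒ 0x20007 (P1/RW1/US1/PS0)
  lvl1: tbl 0x20, slot 27 ⇒ 0x21007 (P1/RW1/US1/PS0)
  lvl2: tbl 0x21, slot 0 ⇒ 0x25007 (P1/RW1/US1/PS0)
  ✓ 0x25DA7  — 3 lookups

Access #1 PA: 0x25DA7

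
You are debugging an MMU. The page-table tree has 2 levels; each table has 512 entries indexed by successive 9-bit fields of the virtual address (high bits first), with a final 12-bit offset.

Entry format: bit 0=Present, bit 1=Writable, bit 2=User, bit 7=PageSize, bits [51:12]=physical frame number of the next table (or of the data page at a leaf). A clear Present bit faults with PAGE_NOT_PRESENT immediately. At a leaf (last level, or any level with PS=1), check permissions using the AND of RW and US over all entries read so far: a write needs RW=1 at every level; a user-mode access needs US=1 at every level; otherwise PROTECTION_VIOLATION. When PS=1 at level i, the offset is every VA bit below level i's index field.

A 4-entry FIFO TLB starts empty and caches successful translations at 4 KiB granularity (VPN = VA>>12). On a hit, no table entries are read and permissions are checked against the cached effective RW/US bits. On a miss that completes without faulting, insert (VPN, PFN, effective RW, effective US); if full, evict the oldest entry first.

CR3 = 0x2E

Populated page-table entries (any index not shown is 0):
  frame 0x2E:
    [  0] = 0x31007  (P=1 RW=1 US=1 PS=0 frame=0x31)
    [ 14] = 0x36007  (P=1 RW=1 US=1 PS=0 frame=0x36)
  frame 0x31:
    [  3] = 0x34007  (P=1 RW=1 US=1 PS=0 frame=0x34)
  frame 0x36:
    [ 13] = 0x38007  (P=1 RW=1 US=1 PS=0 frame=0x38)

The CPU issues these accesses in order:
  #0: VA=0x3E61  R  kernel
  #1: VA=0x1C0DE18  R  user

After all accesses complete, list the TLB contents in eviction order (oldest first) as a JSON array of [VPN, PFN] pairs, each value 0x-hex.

Per-access translation:
#0 VA=0x3E61 (r,kernel):
  lvl0: tbl 0x2E, slot 0 ⇒ 0x31007 (P1/RW1/US1/PS0)
  lvl1: tbl 0x31, slot 3 ⇒ 0x34007 (P1/RW1/US1/PS0)
  → PA=0x34E61  (2 entries read)
#1 VA=0x1C0DE18 (r,user):
  lvl0: tbl 0x2E, slot 14 ⇒ 0x36007 (P1/RW1/US1/PS0)
  lvl1: tbl 0x36, slot 13 ⇒ 0x38007 (P1/RW1/US1/PS0)
  → PA=0x38E18  (2 entries read)

TLB: [["0x3", "0x34"], ["0x1C0D", "0x38"]]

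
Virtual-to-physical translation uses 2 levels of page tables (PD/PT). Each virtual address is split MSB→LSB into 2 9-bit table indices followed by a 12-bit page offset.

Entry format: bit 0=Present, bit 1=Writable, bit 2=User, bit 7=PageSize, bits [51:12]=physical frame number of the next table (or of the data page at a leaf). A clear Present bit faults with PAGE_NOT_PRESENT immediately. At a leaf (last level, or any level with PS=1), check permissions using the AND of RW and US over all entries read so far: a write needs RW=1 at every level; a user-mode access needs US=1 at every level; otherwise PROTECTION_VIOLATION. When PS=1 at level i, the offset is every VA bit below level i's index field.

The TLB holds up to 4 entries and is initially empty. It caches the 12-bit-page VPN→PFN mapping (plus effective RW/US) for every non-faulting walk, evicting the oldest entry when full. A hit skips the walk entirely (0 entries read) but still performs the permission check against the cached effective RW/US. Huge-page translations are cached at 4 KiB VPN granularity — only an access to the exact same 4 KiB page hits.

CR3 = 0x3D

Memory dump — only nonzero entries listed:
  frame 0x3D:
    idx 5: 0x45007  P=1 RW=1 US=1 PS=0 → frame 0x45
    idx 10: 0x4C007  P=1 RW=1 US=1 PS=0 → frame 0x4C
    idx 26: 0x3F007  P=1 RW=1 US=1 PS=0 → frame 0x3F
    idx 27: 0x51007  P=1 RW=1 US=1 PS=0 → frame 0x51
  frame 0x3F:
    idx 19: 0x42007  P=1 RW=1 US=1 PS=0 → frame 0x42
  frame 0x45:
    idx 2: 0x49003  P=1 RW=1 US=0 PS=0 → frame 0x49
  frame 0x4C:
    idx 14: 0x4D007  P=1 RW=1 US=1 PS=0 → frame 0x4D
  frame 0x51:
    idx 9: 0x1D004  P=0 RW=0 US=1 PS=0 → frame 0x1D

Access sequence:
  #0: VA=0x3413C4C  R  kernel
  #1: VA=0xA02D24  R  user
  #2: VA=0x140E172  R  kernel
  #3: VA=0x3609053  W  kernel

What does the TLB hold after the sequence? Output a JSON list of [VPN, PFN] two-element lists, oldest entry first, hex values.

Walk each access:
#0 VA=0x3413C4C (r,kernel):
  [0] read 0x3D idx=26: raw=0x3F007 flags P=1 W=1 U=1 S=0
  [1] read 0x3F idx=19: raw=0x42007 flags P=1 W=1 U=1 S=0
  → PA=0x42C4C  (2 entries read)
#1 VA=0xA02D24 (r,user):
  [0] read 0x3D idx=5: raw=0x45007 flags P=1 W=1 U=1 S=0
  [1] read 0x45 idx=2: raw=0x49003 flags P=1 W=1 U=0 S=0
  ⇒ fault: PROTECTION_VIOLATION  — 2 lookups
#2 VA=0x140E172 (r,kernel):
  [0] read 0x3D idx=10: raw=0x4C007 flags P=1 W=1 U=1 S=0
  [1] read 0x4C idx=14: raw=0x4D007 flags P=1 W=1 U=1 S=0
  → PA=0x4D172  (2 entries read)
#3 VA=0x3609053 (w,kernel):
  [0] read 0x3D idx=27: raw=0x51007 flags P=1 W=1 U=1 S=0
  [1] read 0x51 idx=9: raw=0x1D004 flags P=0 W=0 U=1 S=0
  ⇒ fault: PAGE_NOT_PRESENT  — 2 lookups

TLB: [["0x3413", "0x42"], ["0x140E", "0x4D"]]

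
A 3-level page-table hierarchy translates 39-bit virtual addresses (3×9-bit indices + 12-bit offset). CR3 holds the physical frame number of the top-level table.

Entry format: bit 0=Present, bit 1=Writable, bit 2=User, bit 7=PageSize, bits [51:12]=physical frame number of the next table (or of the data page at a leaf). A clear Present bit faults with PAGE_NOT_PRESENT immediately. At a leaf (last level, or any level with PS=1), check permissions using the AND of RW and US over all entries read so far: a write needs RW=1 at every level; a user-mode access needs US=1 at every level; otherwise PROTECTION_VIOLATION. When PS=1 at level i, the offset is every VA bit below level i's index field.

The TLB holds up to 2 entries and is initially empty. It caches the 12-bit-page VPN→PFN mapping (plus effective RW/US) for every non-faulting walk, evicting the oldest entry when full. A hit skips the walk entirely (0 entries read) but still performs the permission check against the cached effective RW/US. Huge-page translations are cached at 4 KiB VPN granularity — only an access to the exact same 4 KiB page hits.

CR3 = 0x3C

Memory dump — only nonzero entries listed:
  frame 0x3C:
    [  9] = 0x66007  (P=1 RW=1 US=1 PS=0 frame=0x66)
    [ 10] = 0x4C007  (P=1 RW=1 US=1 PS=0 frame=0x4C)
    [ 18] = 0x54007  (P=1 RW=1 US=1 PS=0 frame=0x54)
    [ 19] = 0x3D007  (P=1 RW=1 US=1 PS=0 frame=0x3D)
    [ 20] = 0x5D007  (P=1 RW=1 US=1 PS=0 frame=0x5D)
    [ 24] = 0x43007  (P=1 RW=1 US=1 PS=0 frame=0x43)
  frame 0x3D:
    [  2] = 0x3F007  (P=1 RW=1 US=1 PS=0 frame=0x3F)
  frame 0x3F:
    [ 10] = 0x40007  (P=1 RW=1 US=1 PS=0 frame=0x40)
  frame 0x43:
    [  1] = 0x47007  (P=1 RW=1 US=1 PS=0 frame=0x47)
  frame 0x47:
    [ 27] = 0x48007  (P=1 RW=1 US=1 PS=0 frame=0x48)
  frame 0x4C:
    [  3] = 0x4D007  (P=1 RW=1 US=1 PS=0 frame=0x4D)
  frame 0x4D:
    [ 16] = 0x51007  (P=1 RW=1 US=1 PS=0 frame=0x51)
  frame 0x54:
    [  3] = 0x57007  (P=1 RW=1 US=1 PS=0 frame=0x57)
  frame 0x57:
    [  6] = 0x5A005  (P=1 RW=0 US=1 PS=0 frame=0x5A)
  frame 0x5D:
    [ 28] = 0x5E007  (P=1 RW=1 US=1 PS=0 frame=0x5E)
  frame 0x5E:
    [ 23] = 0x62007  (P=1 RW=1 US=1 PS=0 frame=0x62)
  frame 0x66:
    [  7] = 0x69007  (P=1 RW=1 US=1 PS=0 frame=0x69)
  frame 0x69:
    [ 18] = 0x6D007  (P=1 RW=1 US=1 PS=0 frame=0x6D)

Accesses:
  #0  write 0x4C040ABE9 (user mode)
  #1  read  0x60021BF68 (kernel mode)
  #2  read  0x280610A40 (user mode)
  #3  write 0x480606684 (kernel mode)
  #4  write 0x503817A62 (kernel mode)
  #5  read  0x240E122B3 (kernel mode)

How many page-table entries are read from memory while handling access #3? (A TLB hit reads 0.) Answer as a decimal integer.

Walk each access:
#0 VA=0x4C040ABE9 (w,user):
  L0 @0x3C[19] → 0x3D007  P=1,RW=1,US=1,PS=0
  L1 @0x3D[2] → 0x3F007  P=1,RW=1,US=1,PS=0
  L2 @0x3F[10] → 0x40007  P=1,RW=1,US=1,PS=0
  ✓ 0x40BE9  — 3 lookups
#1 VA=0x60021BF68 (r,kernel):
  L0 @0x3C[24] → 0x43007  P=1,RW=1,US=1,PS=0
  L1 @0x43[1] → 0x47007  P=1,RW=1,US=1,PS=0
  L2 @0x47[27] → 0x48007  P=1,RW=1,US=1,PS=0
  ✓ 0x48F68  — 3 lookups
#2 VA=0x280610A40 (r,user):
  L0 @0x3C[10] → 0x4C007  P=1,RW=1,US=1,PS=0
  L1 @0x4C[3] → 0x4D007  P=1,RW=1,US=1,PS=0
  L2 @0x4D[16] → 0x51007  P=1,RW=1,US=1,PS=0
  ✓ 0x51A40  — 3 lookups
#3 VA=0x480606684 (w,kernel):
  L0 @0x3C[18] → 0x54007  P=1,RW=1,US=1,PS=0
  L1 @0x54[3] → 0x57007  P=1,RW=1,US=1,PS=0
  L2 @0x57[6] → 0x5A005  P=1,RW=0,US=1,PS=0
  ⇒ fault: PROTECTION_VIOLATION  — 3 lookups
#4 VA=0x503817A62 (w,kernel):
  L0 @0x3C[20] → 0x5D007  P=1,RW=1,US=1,PS=0
  L1 @0x5D[28] → 0x5E007  P=1,RW=1,US=1,PS=0
  L2 @0x5E[23] → 0x62007  P=1,RW=1,US=1,PS=0
  ✓ 0x62A62  — 3 lookups
#5 VA=0x240E122B3 (r,kernel):
  L0 @0x3C[9] → 0x66007  P=1,RW=1,US=1,PS=0
  L1 @0x66[7] → 0x69007  P=1,RW=1,US=1,PS=0
  L2 @0x69[18] → 0x6D007  P=1,RW=1,US=1,PS=0
  ✓ 0x6D2B3  — 3 lookups

Entries read for #3: 3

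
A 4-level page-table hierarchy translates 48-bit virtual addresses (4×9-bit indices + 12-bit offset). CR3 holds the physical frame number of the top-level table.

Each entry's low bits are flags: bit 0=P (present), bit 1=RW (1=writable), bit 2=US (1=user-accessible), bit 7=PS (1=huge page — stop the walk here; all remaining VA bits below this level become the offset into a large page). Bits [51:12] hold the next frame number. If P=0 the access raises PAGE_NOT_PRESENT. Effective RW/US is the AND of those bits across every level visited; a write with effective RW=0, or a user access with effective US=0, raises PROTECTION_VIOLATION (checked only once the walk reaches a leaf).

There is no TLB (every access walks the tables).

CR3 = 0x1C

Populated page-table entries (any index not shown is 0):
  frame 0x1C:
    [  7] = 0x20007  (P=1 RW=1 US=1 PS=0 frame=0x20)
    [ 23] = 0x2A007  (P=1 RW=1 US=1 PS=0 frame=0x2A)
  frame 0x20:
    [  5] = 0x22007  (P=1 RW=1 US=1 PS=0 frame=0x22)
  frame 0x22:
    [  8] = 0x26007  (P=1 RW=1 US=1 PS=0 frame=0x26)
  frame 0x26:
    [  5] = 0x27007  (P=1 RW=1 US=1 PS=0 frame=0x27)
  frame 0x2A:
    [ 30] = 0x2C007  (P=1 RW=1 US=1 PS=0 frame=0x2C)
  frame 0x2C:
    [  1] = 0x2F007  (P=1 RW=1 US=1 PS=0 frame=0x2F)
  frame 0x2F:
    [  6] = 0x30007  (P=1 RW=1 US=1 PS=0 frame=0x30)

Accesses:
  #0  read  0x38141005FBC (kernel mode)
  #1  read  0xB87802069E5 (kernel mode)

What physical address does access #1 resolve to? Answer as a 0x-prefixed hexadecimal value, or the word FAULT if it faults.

Per-access translation:
#0 VA=0x38141005FBC (r,kernel):
  [0] read 0x1C idx=7: raw=0x20007 flags P=1 W=1 U=1 S=0
  [1] read 0x20 idx=5: raw=0x22007 flags P=1 W=1 U=1 S=0
  [2] read 0x22 idx=8: raw=0x26007 flags P=1 W=1 U=1 S=0
  [3] read 0x26 idx=5: raw=0x27007 flags P=1 W=1 U=1 S=0
  ⇒ phys 0x27FBC  [4 reads]
#1 VA=0xB87802069E5 (r,kernel):
  [0] read 0x1C idx=23: raw=0x2A007 flags P=1 W=1 U=1 S=0
  [1] read 0x2A idx=30: raw=0x2C007 flags P=1 W=1 U=1 S=0
  [2] read 0x2C idx=1: raw=0x2F007 flags P=1 W=1 U=1 S=0
  [3] read 0x2F idx=6: raw=0x30007 flags P=1 W=1 U=1 S=0
  ⇒ phys 0x309E5  [4 reads]

Access #1 PA: 0x309E5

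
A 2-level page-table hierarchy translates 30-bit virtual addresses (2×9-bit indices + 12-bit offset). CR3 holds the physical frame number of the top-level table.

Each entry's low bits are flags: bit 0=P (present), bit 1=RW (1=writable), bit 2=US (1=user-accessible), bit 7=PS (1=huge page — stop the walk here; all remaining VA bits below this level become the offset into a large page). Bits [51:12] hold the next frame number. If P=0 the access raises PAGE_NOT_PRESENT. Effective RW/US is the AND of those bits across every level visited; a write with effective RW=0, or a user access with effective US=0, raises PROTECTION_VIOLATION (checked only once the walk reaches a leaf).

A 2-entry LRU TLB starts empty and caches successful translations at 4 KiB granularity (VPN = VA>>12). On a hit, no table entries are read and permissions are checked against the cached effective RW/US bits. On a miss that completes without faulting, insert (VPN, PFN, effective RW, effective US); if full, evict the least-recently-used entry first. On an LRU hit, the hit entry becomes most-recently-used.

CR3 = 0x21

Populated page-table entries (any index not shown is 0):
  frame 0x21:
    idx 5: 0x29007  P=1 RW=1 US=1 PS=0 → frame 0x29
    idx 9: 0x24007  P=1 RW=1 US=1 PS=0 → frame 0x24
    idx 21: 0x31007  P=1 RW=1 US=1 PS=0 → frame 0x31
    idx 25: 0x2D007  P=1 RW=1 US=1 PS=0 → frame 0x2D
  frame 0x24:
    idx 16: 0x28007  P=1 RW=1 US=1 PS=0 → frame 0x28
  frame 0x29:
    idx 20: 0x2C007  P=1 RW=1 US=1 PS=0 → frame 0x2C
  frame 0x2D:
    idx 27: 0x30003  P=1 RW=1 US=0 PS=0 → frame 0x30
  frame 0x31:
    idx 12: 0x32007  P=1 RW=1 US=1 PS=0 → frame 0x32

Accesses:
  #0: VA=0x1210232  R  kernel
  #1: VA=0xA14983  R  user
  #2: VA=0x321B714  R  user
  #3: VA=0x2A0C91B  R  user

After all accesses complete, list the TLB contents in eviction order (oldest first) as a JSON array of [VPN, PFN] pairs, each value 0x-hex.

Per-access translation:
#0 VA=0x1210232 (r,kernel):
  [0] read 0x21 idx=9: raw=0x24007 flags P=1 W=1 U=1 S=0
  [1] read 0x24 idx=16: raw=0x28007 flags P=1 W=1 U=1 S=0
  ⇒ phys 0x28232  [2 reads]
#1 VA=0xA14983 (r,user):
  [0] read 0x21 idx=5: raw=0x29007 flags P=1 W=1 U=1 S=0
  [1] read 0x29 idx=20: raw=0x2C007 flags P=1 W=1 U=1 S=0
  ⇒ phys 0x2C983  [2 reads]
#2 VA=0x321B714 (r,user):
  [0] read 0x21 idx=25: raw=0x2D007 flags P=1 W=1 U=1 S=0
  [1] read 0x2D idx=27: raw=0x30003 flags P=1 W=1 U=0 S=0
  → PROTECTION_VIOLATION  (2 entries read)
#3 VA=0x2A0C91B (r,user):
  [0] read 0x21 idx=21: raw=0x31007 flags P=1 W=1 U=1 S=0
  [1] read 0x31 idx=12: raw=0x32007 flags P=1 W=1 U=1 S=0
  ⇒ phys 0x3291B  [2 reads]

TLB: [["0xA14", "0x2C"], ["0x2A0C", "0x32"]]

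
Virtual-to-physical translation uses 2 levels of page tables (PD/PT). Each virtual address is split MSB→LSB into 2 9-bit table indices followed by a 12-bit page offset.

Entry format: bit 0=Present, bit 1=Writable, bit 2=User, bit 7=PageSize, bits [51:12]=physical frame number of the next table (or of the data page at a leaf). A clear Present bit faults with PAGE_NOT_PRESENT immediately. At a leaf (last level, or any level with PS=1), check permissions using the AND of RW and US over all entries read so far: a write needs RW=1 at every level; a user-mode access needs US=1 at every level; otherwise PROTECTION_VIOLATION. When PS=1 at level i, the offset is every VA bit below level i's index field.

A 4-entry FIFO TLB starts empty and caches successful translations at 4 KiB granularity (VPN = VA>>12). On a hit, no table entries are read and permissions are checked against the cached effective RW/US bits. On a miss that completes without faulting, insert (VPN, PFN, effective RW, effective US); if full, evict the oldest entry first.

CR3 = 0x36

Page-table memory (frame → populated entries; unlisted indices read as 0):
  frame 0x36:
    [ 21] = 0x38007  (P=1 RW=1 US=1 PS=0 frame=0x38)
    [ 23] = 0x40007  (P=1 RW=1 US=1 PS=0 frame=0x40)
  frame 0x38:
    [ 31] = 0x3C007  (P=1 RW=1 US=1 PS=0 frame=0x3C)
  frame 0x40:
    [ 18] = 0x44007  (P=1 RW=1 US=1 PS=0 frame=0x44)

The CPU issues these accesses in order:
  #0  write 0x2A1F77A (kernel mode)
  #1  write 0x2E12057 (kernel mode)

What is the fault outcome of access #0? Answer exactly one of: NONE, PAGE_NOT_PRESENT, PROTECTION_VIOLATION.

Walk each access:
#0 VA=0x2A1F77A (w,kernel):
  [0] read 0x36 idx=21: raw=0x38007 flags P=1 W=1 U=1 S=0
  [1] read 0x38 idx=31: raw=0x3C007 flags P=1 W=1 U=1 S=0
  ⇒ phys 0x3C77A  [2 reads]
#1 VA=0x2E12057 (w,kernel):
  [0] read 0x36 idx=23: raw=0x40007 flags P=1 W=1 U=1 S=0
  [1] read 0x40 idx=18: raw=0x44007 flags P=1 W=1 U=1 S=0
  ⇒ phys 0x44057  [2 reads]

Access #0 fault: NONE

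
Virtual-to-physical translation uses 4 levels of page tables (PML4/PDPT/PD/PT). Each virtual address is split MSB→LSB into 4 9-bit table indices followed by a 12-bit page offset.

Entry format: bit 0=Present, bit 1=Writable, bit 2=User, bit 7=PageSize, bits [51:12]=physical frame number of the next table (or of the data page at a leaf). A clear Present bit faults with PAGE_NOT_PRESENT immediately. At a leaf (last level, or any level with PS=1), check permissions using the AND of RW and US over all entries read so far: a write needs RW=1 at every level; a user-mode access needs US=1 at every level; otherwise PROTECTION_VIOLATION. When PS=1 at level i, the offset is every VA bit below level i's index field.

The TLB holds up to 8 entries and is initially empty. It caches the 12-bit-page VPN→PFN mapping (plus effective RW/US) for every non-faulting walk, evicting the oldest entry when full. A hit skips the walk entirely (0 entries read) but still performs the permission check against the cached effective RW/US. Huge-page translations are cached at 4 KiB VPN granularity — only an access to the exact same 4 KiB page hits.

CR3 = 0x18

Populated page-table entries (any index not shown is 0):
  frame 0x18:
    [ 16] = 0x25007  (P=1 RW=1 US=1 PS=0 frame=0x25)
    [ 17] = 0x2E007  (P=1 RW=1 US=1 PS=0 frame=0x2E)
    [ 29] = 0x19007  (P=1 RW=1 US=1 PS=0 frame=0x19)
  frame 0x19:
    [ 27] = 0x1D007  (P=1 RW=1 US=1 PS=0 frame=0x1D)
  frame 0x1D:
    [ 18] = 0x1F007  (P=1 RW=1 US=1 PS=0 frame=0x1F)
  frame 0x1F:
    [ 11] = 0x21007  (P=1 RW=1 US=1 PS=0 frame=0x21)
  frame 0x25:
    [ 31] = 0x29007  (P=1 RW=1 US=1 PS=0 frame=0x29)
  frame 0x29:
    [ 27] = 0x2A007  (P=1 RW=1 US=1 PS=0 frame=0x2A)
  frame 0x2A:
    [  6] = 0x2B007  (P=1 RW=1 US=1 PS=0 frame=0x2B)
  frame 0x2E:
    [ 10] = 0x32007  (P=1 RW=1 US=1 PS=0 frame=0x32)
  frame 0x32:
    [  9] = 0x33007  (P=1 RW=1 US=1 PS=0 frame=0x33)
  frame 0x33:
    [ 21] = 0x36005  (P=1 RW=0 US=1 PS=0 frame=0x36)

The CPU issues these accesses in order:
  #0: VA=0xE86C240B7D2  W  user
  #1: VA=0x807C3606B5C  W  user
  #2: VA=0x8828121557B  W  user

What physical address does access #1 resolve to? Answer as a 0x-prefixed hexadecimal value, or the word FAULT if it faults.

Trace:
#0 VA=0xE86C240B7D2 (w,user):
  L0 @0x18[29] → 0x19007  P=1,RW=1,US=1,PS=0
  L1 @0x19[27] → 0x1D007  P=1,RW=1,US=1,PS=0
  L2 @0x1D[18] → 0x1F007  P=1,RW=1,US=1,PS=0
  L3 @0x1F[11] → 0x21007  P=1,RW=1,US=1,PS=0
  → PA=0x217D2  (4 entries read)
#1 VA=0x807C3606B5C (w,user):
  L0 @0x18[16] → 0x25007  P=1,RW=1,US=1,PS=0
  L1 @0x25[31] → 0x29007  P=1,RW=1,US=1,PS=0
  L2 @0x29[27] → 0x2A007  P=1,RW=1,US=1,PS=0
  L3 @0x2A[6] → 0x2B007  P=1,RW=1,US=1,PS=0
  → PA=0x2BB5C  (4 entries read)
#2 VA=0x8828121557B (w,user):
  L0 @0x18[17] → 0x2E007  P=1,RW=1,US=1,PS=0
  L1 @0x2E[10] → 0x32007  P=1,RW=1,US=1,PS=0
  L2 @0x32[9] → 0x33007  P=1,RW=1,US=1,PS=0
  L3 @0x33[21] → 0x36005  P=1,RW=0,US=1,PS=0
  → PROTECTION_VIOLATION  (4 entries read)

Access #1 PA: 0x2BB5C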